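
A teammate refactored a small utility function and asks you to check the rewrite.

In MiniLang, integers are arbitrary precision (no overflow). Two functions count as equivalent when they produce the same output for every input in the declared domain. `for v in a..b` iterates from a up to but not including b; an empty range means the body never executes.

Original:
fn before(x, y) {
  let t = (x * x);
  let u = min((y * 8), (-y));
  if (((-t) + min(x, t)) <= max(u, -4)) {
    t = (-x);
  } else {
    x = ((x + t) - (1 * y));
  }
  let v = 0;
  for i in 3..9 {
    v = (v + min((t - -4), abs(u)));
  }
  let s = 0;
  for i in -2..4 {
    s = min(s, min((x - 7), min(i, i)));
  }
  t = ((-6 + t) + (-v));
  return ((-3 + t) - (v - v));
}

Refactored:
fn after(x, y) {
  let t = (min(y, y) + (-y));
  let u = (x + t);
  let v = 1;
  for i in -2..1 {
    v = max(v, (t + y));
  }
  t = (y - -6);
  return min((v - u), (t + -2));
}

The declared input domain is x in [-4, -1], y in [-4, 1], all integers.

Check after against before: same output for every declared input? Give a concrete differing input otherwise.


Not equivalent: x=-4, y=-4 separates them (-53 vs 0).
before: t=16, then u=-32, then (((-t) + min(x, t)) <= max(u, -4)) is true, then t=4, then v=0, then (i=3), then v=8, then (i=4), then v=16, then (i=5), then v=24, then (i=6), then v=32, then (i=7), then v=40, then (i=8), then v=48, then s=0, then (i=-2), then s=-11, then (i=-1), then s=-11, then (i=0), then s=-11, then (i=1), then s=-11, then (i=2), then s=-11, then (i=3), then s=-11, then t=-50, then returns -53
after: t=0, then u=-4, then v=1, then (i=-2), then v=1, then (i=-1), then v=1, then (i=0), then v=1, then t=2, then returns 0
verdict: not equivalent; witness: x=-4, y=-4


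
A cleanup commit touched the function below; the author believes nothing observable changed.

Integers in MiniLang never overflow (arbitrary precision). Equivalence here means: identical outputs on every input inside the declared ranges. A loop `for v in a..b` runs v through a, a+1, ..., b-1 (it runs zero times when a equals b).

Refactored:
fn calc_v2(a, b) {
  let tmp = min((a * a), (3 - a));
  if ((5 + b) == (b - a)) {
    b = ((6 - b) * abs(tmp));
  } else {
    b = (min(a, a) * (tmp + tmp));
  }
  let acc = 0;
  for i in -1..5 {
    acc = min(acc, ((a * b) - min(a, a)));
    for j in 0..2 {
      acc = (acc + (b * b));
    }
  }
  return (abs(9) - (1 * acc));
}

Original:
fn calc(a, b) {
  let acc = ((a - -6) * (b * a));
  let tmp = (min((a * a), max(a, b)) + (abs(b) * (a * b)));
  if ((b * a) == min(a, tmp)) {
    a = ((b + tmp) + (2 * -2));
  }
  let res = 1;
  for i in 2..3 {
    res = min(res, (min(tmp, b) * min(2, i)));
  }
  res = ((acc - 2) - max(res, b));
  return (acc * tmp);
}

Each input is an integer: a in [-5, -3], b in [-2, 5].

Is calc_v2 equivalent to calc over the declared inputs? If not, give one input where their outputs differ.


Evaluate both at a=-5, b=-2.
calc: acc = 10; tmp = 18; ((b * a) == min(a, tmp)) -> false; res = 1; [i=2]; res = -4; res = 10; return 180
calc_v2: tmp = 8; ((5 + b) == (b - a)) -> true; b = 64; acc = 0; [i=-1]; acc = -315; [j=0]; acc = 3781; [j=1]; acc = 7877; [i=0]; acc = -315; [j=0]; acc = 3781; [j=1]; acc = 7877; [i=1]; acc = -315; [j=0]; acc = 3781; [j=1]; acc = 7877; [i=2]; acc = -315; [j=0]; acc = 3781; [j=1]; acc = 7877; [i=3]; acc = -315; [j=0]; acc = 3781; [j=1]; acc = 7877; [i=4]; acc = -315; [j=0]; acc = 3781; [j=1]; acc = 7877; return -7868
180 against -7868: the behavior changed.
verdict: not equivalent; witness: a=-5, b=-2


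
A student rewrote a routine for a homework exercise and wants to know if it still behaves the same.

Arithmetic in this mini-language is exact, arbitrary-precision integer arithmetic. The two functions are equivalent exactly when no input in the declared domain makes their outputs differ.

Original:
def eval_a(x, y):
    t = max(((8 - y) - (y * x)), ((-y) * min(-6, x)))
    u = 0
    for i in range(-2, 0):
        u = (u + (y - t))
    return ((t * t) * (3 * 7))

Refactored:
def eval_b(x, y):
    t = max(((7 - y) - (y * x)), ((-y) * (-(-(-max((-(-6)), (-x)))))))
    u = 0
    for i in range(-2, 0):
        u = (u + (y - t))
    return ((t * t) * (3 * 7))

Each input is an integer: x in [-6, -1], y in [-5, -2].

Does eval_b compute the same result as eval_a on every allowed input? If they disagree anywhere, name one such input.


The rewrite breaks on x=-6, y=-5, where the results are 6069 and 6804.
eval_a: t := -17 | u := 0 | iter i=-2: | u := 12 | iter i=-1: | u := 24 | result 6069
eval_b: t := -18 | u := 0 | iter i=-2: | u := 13 | iter i=-1: | u := 26 | result 6804
verdict: not equivalent; witness: x=-6, y=-5


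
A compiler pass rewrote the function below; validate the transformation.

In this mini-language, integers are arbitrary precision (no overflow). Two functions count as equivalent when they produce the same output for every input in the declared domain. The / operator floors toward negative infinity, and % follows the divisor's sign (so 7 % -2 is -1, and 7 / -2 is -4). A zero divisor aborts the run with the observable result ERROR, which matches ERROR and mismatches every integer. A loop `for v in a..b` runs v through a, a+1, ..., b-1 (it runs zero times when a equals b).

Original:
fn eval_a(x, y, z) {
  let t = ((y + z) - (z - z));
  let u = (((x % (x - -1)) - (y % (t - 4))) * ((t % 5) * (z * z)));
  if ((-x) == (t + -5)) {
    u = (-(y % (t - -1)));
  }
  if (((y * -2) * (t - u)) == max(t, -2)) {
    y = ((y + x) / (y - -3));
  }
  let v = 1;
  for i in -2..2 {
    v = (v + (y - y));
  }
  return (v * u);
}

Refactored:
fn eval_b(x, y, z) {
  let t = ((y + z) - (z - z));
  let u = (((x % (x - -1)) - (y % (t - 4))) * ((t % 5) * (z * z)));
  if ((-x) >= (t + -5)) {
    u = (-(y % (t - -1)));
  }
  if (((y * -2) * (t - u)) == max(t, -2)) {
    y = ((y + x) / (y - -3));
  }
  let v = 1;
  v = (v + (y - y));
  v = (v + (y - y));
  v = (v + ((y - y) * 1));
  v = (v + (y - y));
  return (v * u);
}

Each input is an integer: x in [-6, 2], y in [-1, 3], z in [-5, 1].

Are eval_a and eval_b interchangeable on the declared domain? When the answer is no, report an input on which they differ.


Consider the input x=-6, y=-1, z=-5.
eval_a: t := -6 | u := 0 | ((-x) == (t + -5)): false | (((y * -2) * (t - u)) == max(t, -2)): false | v := 1 | iter i=-2: | v := 1 | iter i=-1: | v := 1 | iter i=0: | v := 1 | iter i=1: | v := 1 | result 0
eval_b: t := -6 | u := 0 | ((-x) >= (t + -5)): true | u := 1 | (((y * -2) * (t - u)) == max(t, -2)): false | v := 1 | v := 1 | v := 1 | v := 1 | v := 1 | result 1
0 != 1, so the rewrite changes behavior.
verdict: not equivalent; witness: x=-6, y=-1, z=-5


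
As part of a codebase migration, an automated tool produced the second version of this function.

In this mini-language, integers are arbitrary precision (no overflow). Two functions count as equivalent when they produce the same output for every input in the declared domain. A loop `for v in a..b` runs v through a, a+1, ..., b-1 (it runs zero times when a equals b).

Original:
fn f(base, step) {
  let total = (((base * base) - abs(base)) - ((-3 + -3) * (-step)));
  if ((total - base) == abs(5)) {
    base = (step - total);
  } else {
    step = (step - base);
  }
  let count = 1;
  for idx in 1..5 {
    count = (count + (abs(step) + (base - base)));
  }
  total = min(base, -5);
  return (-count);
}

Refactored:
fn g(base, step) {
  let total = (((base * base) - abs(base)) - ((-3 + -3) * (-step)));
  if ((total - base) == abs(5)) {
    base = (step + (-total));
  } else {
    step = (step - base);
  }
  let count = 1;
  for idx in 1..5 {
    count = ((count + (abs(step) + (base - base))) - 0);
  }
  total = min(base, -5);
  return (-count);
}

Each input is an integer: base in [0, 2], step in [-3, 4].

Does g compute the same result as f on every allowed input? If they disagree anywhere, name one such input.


Equivalent — the differences include arithmetic usage differs; also constant usage differs, yet no declared input distinguishes the two.
One worked example (base=2, step=-2) — f: total := 14 | ((total - base) == abs(5)): false | step := -4 | count := 1 | iter idx=1: | count := 5 | iter idx=2: | count := 9 | iter idx=3: | count := 13 | iter idx=4: | count := 17 | total := -5 | result -17; g: total := 14 | ((total - base) == abs(5)): false | step := -4 | count := 1 | iter idx=1: | count := 5 | iter idx=2: | count := 9 | iter idx=3: | count := 13 | iter idx=4: | count := 17 | total := -5 | result -17; agreement on -17.
An exhaustive pass over the 24 declared inputs shows identical outputs.
verdict: equivalent


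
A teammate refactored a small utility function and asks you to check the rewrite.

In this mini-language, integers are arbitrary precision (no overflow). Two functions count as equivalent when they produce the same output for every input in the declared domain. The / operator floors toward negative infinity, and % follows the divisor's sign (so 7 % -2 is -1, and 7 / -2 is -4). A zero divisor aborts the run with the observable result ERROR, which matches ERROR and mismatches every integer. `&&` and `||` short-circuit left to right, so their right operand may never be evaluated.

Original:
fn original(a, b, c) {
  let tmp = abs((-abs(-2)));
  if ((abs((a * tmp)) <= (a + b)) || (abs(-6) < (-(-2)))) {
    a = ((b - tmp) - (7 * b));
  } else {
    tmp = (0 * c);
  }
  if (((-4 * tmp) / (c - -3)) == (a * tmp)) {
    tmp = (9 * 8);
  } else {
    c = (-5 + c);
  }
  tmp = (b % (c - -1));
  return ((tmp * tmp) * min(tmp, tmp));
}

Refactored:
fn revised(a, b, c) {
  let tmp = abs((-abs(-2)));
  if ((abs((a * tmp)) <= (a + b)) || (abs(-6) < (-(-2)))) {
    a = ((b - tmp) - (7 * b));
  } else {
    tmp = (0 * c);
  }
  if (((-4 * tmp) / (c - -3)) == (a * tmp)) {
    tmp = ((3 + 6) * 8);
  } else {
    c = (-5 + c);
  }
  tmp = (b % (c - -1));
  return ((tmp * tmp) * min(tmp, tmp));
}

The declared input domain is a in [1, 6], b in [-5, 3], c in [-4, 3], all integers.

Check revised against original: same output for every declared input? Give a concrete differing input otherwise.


The two are interchangeable: arithmetic usage differs, and constant usage differs, and every declared input agrees.
Spot check at a=5, b=-3, c=2 — original: tmp=2, then ((abs((a * tmp)) <= (a + b)) || (abs(-6) < (-(-2)))) is false, then tmp=0, then (((-4 * tmp) / (c - -3)) == (a * tmp)) is true, then tmp=72, then tmp=0, then returns 0. revised: tmp=2, then ((abs((a * tmp)) <= (a + b)) || (abs(-6) < (-(-2)))) is false, then tmp=0, then (((-4 * tmp) / (c - -3)) == (a * tmp)) is true, then tmp=72, then tmp=0, then returns 0. Both give 0.
Sweeping the whole domain (432 inputs) finds no disagreement.
verdict: equivalent


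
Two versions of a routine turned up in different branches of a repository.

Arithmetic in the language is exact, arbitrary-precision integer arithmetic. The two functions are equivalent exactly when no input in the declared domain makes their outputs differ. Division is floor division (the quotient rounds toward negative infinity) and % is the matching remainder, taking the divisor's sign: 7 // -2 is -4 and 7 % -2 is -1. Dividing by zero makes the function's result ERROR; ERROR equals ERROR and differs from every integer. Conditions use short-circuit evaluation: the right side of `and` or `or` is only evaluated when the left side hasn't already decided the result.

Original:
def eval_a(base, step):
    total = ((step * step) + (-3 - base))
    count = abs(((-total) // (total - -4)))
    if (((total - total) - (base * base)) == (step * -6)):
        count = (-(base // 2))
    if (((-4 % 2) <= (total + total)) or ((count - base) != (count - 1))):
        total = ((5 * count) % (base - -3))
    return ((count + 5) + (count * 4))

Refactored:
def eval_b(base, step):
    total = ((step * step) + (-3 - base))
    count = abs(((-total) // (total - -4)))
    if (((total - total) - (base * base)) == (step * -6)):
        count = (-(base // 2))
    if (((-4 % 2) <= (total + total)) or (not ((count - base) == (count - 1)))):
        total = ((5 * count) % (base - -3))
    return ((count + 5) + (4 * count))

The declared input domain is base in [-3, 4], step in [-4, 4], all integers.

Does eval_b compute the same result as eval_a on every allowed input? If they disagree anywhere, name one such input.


Differences: boolean connective usage differs, plus comparison usage differs — yet all 72 inputs agree.
verdict: equivalent


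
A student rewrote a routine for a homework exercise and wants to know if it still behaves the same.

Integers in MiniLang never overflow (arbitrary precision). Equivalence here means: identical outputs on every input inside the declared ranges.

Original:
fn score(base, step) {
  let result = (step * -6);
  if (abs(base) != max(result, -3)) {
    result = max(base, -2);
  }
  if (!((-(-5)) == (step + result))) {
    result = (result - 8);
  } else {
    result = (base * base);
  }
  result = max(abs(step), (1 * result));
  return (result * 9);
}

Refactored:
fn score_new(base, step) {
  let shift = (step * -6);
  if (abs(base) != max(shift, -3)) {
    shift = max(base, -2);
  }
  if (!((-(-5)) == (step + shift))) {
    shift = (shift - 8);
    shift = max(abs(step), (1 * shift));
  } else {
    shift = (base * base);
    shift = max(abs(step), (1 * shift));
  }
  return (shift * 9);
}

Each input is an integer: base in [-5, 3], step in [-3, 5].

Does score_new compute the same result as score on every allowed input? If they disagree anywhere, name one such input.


Equivalent — the differences include statement counts differ; and min/max/abs usage differs; and constant usage differs; and arithmetic usage differs; and local variable names differ, yet no declared input distinguishes the two.
Tracing base=3, step=1: score: result := -6 | (abs(base) != max(result, -3)): true | result := 3 | (!((-(-5)) == (step + result))): true | result := -5 | result := 1 | result 9 | score_new: shift := -6 | (abs(base) != max(shift, -3)): true | shift := 3 | (!((-(-5)) == (step + shift))): true | shift := -5 | shift := 1 | result 9 — matching result 9.
Every one of the 81 inputs gives matching results.
verdict: equivalent


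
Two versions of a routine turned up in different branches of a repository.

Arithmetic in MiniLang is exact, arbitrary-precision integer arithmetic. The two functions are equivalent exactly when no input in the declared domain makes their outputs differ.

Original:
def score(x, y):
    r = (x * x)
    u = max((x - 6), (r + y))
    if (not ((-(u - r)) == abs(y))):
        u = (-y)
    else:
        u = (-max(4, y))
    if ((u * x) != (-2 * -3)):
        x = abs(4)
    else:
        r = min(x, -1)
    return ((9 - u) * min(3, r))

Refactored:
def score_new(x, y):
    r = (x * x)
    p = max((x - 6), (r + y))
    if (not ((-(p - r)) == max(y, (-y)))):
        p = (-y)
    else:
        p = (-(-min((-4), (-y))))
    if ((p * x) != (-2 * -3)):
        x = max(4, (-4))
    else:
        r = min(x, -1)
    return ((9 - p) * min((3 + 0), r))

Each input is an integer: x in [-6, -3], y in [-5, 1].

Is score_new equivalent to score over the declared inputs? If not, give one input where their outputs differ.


Equivalent — the differences include min/max/abs usage differs; arithmetic usage differs; constant usage differs; local variable names differ, yet no declared input distinguishes the two.
Spot check at x=-4, y=-5 — score: r := 16 | u := 11 | (not ((-(u - r)) == abs(y))): false | u := -4 | ((u * x) != (-2 * -3)): true | x := 4 | result 39. score_new: r := 16 | p := 11 | (not ((-(p - r)) == max(y, (-y)))): false | p := -4 | ((p * x) != (-2 * -3)): true | x := 4 | result 39. Both give 39.
An exhaustive pass over the 28 declared inputs shows identical outputs.
verdict: equivalent


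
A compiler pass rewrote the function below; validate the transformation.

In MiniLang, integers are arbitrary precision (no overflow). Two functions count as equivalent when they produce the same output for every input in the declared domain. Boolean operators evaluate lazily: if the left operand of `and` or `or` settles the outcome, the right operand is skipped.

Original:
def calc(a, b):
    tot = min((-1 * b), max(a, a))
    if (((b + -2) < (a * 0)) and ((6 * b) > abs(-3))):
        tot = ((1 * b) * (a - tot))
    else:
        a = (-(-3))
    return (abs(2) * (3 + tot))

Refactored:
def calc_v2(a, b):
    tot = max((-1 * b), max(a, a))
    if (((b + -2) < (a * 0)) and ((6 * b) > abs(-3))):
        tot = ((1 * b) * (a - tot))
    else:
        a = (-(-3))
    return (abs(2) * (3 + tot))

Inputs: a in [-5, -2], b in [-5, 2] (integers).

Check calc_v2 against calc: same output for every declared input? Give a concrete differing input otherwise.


Input a=-5, b=-5: -4 from calc versus 16 from calc_v2.
verdict: not equivalent; witness: a=-5, b=-5


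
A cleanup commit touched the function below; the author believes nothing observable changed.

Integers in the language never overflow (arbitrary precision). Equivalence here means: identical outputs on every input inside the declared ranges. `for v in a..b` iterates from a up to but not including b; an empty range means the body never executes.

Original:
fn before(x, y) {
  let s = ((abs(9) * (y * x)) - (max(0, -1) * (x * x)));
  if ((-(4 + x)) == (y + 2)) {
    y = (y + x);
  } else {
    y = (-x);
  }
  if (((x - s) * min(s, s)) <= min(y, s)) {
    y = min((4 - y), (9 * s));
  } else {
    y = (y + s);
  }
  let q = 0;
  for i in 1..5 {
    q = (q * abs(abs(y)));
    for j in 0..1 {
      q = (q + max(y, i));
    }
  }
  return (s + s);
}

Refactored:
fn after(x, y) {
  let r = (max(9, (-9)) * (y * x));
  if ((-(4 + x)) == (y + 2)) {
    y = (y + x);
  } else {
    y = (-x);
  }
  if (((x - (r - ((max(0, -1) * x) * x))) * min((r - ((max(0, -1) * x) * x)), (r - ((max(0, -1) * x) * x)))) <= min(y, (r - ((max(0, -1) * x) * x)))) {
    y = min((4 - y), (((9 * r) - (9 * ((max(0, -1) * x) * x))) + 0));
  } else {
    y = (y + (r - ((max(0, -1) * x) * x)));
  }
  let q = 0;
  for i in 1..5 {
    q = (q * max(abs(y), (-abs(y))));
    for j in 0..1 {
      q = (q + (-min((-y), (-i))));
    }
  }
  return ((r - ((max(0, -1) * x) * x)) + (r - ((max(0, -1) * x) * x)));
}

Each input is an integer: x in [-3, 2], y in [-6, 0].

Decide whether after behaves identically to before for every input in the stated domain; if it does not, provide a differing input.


Equivalent — the differences include constant usage differs, plus local variable names differ, plus arithmetic usage differs, plus min/max/abs usage differs, yet no declared input distinguishes the two.
As a probe, take x=-3, y=-4: before runs s becomes 108; next ((-(4 + x)) == (y + 2)) evaluates to false; next y becomes 3; next (((x - s) * min(s, s)) <= min(y, s)) evaluates to true; next y becomes 1; next q becomes 0; next at i=1:; next q becomes 0; next at j=0:; next q becomes 1; next at i=2:; next q becomes 1; next at j=0:; next q becomes 3; next at i=3:; next q becomes 3; next at j=0:; next q becomes 6; next at i=4:; next q becomes 6; next at j=0:; next q becomes 10; next final value 216; after runs r becomes 108; next ((-(4 + x)) == (y + 2)) evaluates to false; next y becomes 3; next (((x - (r - ((max(0, -1) * x) * x))) * min((r - ((max(0, -1) * x) * x)), (r - ((max(0, -1) * x) * x)))) <= min(y, (r - ((max(0, -1) * x) * x)))) evaluates to true; next y becomes 1; next q becomes 0; next at i=1:; next q becomes 0; next at j=0:; next q becomes 1; next at i=2:; next q becomes 1; next at j=0:; next q becomes 3; next at i=3:; next q becomes 3; next at j=0:; next q becomes 6; next at i=4:; next q becomes 6; next at j=0:; next q becomes 10; next final value 216; both end at 216.
Sweeping the whole domain (42 inputs) finds no disagreement.
verdict: equivalent


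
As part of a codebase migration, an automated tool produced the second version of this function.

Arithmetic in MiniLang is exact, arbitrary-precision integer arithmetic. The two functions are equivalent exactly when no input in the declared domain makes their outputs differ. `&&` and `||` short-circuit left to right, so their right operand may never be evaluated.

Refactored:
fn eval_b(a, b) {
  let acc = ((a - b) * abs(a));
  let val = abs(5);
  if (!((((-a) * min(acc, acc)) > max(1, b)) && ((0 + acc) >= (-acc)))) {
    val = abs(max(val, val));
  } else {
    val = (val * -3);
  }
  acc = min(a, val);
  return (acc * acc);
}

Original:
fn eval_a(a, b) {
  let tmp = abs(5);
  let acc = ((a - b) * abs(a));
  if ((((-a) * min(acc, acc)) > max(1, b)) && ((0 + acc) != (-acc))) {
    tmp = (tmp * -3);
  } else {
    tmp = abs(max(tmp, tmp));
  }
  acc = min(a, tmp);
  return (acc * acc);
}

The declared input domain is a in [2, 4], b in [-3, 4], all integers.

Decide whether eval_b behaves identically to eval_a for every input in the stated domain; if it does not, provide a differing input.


Take a=2, b=3.
eval_a: tmp=5, then acc=-2, then ((((-a) * min(acc, acc)) > max(1, b)) && ((0 + acc) != (-acc))) is true, then tmp=-15, then acc=-15, then returns 225
eval_b: acc=-2, then val=5, then (!((((-a) * min(acc, acc)) > max(1, b)) && ((0 + acc) >= (-acc)))) is true, then val=5, then acc=2, then returns 4
225 against 4: the behavior changed.
verdict: not equivalent; witness: a=2, b=3


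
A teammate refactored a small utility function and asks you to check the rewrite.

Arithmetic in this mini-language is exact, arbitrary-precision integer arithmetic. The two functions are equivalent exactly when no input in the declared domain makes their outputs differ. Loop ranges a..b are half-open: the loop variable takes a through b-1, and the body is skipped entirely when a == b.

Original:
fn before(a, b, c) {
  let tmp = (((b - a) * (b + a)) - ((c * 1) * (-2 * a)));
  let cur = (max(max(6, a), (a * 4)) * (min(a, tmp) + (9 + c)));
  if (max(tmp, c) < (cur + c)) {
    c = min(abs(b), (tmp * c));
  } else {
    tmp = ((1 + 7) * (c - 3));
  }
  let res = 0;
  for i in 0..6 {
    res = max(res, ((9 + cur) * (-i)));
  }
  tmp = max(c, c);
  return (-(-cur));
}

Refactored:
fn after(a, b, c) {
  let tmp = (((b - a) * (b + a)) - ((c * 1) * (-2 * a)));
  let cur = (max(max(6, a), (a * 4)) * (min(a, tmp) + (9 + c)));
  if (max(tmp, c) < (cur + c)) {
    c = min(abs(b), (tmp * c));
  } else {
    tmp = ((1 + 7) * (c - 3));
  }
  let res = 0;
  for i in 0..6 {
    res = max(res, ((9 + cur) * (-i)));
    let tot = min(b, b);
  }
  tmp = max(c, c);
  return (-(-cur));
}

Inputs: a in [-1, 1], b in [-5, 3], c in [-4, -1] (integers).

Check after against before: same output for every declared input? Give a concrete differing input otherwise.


This is a faithful refactor — local variable names differ; statement counts differ; min/max/abs usage differs, but the computed results match everywhere.
Tracing a=1, b=-4, c=-1: before: tmp=13, then cur=54, then (max(tmp, c) < (cur + c)) is true, then c=-13, then res=0, then (i=0), then res=0, then (i=1), then res=0, then (i=2), then res=0, then (i=3), then res=0, then (i=4), then res=0, then (i=5), then res=0, then tmp=-13, then returns 54 | after: tmp=13, then cur=54, then (max(tmp, c) < (cur + c)) is true, then c=-13, then res=0, then (i=0), then res=0, then tot=-4, then (i=1), then res=0, then tot=-4, then (i=2), then res=0, then tot=-4, then (i=3), then res=0, then tot=-4, then (i=4), then res=0, then tot=-4, then (i=5), then res=0, then tot=-4, then tmp=-13, then returns 54 — matching result 54.
Every one of the 108 inputs gives matching results.
verdict: equivalent


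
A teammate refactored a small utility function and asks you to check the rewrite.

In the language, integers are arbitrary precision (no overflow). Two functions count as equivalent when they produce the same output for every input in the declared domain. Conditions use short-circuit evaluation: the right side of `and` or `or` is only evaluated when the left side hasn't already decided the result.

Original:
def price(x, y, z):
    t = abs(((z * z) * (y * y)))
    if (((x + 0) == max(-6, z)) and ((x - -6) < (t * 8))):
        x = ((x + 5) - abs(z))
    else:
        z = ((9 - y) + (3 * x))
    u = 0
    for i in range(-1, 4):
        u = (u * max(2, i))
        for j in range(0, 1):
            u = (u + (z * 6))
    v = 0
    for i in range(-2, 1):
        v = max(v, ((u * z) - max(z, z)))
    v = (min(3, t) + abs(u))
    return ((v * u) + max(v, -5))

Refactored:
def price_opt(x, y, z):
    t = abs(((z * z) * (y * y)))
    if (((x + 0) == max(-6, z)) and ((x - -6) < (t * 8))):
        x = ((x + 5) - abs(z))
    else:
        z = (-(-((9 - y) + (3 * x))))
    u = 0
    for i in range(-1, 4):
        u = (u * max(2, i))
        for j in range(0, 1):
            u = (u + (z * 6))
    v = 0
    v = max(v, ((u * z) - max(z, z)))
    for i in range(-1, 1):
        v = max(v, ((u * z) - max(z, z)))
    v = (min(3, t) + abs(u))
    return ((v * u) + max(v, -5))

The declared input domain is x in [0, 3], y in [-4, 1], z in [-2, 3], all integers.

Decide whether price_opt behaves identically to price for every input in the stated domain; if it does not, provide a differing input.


Behavior is preserved: although arithmetic usage differs, and min/max/abs usage differs, and loop structure differs, and statement counts differ, the outputs never diverge.
As a probe, take x=1, y=-1, z=3: price runs t = 9; (((x + 0) == max(-6, z)) and ((x - -6) < (t * 8))) -> false; z = 13; u = 0; [i=-1]; u = 0; [j=0]; u = 78; [i=0]; u = 156; [j=0]; u = 234; [i=1]; u = 468; [j=0]; u = 546; [i=2]; u = 1092; [j=0]; u = 1170; [i=3]; u = 3510; [j=0]; u = 3588; v = 0; [i=-2]; v = 46631; [i=-1]; v = 46631; [i=0]; v = 46631; v = 3591; return 12888099; price_opt runs t = 9; (((x + 0) == max(-6, z)) and ((x - -6) < (t * 8))) -> false; z = 13; u = 0; [i=-1]; u = 0; [j=0]; u = 78; [i=0]; u = 156; [j=0]; u = 234; [i=1]; u = 468; [j=0]; u = 546; [i=2]; u = 1092; [j=0]; u = 1170; [i=3]; u = 3510; [j=0]; u = 3588; v = 0; v = 46631; [i=-1]; v = 46631; [i=0]; v = 46631; v = 3591; return 12888099; both end at 12888099.
Every one of the 144 inputs gives matching results.
verdict: equivalent


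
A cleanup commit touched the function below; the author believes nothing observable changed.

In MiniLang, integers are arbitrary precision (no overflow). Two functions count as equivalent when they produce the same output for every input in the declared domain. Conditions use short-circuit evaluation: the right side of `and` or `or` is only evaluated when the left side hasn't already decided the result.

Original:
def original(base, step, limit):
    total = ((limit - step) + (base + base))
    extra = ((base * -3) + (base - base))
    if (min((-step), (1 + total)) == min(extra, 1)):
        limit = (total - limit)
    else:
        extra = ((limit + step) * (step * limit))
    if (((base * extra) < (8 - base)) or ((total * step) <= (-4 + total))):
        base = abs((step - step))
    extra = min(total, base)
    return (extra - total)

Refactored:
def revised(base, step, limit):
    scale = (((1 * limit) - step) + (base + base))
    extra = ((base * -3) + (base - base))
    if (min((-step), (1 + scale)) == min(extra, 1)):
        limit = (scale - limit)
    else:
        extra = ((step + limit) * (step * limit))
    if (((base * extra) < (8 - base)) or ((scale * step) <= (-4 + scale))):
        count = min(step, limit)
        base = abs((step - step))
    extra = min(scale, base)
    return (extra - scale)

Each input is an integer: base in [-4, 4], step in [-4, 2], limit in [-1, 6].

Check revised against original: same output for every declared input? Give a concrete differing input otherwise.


Equivalent — the differences include statement counts differ, plus arithmetic usage differs, plus min/max/abs usage differs, plus constant usage differs, plus local variable names differ, yet no declared input distinguishes the two.
Tracing base=-1, step=-2, limit=2: original: total := 2 | extra := 3 | (min((-step), (1 + total)) == min(extra, 1)): false | extra := 0 | (((base * extra) < (8 - base)) or ((total * step) <= (-4 + total))): true | base := 0 | extra := 0 | result -2 | revised: scale := 2 | extra := 3 | (min((-step), (1 + scale)) == min(extra, 1)): false | extra := 0 | (((base * extra) < (8 - base)) or ((scale * step) <= (-4 + scale))): true | count := -2 | base := 0 | extra := 0 | result -2 — matching result -2.
Sweeping the whole domain (504 inputs) finds no disagreement.
verdict: equivalent


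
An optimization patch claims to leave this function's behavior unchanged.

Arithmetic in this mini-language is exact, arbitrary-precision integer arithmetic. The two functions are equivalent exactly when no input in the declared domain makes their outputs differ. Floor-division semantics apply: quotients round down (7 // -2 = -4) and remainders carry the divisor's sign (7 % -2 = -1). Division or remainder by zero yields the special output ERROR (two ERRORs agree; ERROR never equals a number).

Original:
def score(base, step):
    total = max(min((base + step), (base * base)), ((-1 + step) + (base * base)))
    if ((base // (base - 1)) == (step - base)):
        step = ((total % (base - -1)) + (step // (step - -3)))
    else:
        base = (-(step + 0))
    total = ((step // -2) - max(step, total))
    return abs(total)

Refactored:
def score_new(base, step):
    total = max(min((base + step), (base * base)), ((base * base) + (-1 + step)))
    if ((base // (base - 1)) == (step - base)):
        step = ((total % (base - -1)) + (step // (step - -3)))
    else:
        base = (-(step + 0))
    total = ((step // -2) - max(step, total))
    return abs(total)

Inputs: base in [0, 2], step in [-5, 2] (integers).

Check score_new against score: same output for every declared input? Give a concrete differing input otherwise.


This is a faithful refactor — same computation, different form, but the computed results match everywhere.
Spot check at base=1, step=-5 — score: total=-4, then a zero divisor aborts: ERROR. score_new: total=-4, then a zero divisor aborts: ERROR. Both give ERROR.
Every one of the 24 inputs gives matching results.
verdict: equivalent


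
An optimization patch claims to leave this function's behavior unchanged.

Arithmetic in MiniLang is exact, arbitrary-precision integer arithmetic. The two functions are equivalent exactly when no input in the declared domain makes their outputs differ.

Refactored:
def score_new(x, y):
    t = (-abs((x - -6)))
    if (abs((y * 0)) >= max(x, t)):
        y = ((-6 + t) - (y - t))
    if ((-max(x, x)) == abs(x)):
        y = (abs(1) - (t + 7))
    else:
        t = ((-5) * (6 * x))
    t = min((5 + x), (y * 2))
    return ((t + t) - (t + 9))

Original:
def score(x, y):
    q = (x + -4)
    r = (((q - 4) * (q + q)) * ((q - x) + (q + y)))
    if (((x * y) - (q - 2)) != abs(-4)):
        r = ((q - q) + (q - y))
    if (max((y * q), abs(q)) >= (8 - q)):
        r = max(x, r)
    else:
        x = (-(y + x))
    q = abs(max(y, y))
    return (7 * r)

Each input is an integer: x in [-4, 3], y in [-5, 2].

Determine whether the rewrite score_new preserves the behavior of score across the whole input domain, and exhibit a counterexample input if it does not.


There is a counterexample at x=-4, y=-5: -21 on one side, -17 on the other.
score: q := -8 | r := -3264 | (((x * y) - (q - 2)) != abs(-4)): true | r := -3 | (max((y * q), abs(q)) >= (8 - q)): true | r := -3 | q := 5 | result -21
score_new: t := -2 | (abs((y * 0)) >= max(x, t)): true | y := -5 | ((-max(x, x)) == abs(x)): true | y := -4 | t := -8 | result -17
verdict: not equivalent; witness: x=-4, y=-5


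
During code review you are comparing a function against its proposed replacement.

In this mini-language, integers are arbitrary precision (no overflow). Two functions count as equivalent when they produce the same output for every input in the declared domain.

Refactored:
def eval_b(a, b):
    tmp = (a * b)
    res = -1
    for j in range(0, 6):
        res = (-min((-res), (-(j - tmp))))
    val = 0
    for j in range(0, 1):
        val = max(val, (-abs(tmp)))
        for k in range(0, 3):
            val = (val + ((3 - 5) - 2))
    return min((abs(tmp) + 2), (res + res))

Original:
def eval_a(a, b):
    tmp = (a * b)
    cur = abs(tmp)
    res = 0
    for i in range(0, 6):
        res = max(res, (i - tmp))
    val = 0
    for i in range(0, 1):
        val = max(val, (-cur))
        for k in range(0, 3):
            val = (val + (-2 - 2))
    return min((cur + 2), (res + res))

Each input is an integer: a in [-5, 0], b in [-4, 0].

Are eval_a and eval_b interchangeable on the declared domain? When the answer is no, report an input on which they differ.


These are not equivalent — on a=-5, b=-4 the outputs split (0 vs -2).
eval_a: tmp becomes 20; next cur becomes 20; next res becomes 0; next at i=0:; next res becomes 0; next at i=1:; next res becomes 0; next at i=2:; next res becomes 0; next at i=3:; next res becomes 0; next at i=4:; next res becomes 0; next at i=5:; next res becomes 0; next val becomes 0; next at i=0:; next val becomes 0; next at k=0:; next val becomes -4; next at k=1:; next val becomes -8; next at k=2:; next val becomes -12; next final value 0
eval_b: tmp becomes 20; next res becomes -1; next at j=0:; next res becomes -1; next at j=1:; next res becomes -1; next at j=2:; next res becomes -1; next at j=3:; next res becomes -1; next at j=4:; next res becomes -1; next at j=5:; next res becomes -1; next val becomes 0; next at j=0:; next val becomes 0; next at k=0:; next val becomes -4; next at k=1:; next val becomes -8; next at k=2:; next val becomes -12; next final value -2
verdict: not equivalent; witness: a=-5, b=-4


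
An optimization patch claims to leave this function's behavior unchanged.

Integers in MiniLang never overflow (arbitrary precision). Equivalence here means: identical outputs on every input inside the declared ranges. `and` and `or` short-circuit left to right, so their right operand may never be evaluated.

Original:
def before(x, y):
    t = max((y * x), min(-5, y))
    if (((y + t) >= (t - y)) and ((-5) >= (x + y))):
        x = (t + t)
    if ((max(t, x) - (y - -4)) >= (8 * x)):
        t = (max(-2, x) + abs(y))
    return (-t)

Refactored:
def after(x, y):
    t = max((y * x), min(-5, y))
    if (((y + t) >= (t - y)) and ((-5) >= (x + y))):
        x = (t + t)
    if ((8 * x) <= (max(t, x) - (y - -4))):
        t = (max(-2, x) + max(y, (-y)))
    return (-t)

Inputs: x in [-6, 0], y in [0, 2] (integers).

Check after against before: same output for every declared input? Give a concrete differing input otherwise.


Side by side, the visible changes include: comparison usage differs; min/max/abs usage differs.
Spot check at x=-4, y=2 — before: t = -5; (((y + t) >= (t - y)) and ((-5) >= (x + y))) -> false; ((max(t, x) - (y - -4)) >= (8 * x)) -> true; t = 0; return 0. after: t = -5; (((y + t) >= (t - y)) and ((-5) >= (x + y))) -> false; ((8 * x) <= (max(t, x) - (y - -4))) -> true; t = 0; return 0. Both give 0.
Sweeping the whole domain (21 inputs) finds no disagreement.
verdict: equivalent


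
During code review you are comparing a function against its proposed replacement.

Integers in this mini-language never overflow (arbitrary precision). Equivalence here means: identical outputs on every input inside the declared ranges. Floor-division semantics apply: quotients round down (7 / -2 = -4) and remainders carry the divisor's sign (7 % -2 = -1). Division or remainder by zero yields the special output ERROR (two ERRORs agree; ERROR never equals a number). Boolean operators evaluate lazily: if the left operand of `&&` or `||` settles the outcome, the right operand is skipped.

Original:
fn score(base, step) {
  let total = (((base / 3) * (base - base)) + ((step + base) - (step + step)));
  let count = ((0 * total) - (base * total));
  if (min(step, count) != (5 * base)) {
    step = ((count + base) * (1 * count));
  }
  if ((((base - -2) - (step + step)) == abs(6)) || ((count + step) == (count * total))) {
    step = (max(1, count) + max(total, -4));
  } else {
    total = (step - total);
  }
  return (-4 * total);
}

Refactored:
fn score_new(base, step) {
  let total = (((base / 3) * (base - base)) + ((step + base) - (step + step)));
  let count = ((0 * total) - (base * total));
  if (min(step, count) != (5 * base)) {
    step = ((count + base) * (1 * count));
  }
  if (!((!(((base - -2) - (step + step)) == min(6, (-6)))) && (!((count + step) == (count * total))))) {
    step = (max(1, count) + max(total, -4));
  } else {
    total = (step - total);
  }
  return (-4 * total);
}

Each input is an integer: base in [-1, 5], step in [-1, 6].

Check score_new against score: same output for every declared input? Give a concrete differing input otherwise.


Evaluate both at base=0, step=4.
score: total := -4 | count := 0 | (min(step, count) != (5 * base)): false | ((((base - -2) - (step + step)) == abs(6)) || ((count + step) == (count * total))): false | total := 8 | result -32
score_new: total := -4 | count := 0 | (min(step, count) != (5 * base)): false | (!((!(((base - -2) - (step + step)) == min(6, (-6)))) && (!((count + step) == (count * total))))): true | step := -3 | result 16
-32 != 16, so the rewrite changes behavior.
verdict: not equivalent; witness: base=0, step=4


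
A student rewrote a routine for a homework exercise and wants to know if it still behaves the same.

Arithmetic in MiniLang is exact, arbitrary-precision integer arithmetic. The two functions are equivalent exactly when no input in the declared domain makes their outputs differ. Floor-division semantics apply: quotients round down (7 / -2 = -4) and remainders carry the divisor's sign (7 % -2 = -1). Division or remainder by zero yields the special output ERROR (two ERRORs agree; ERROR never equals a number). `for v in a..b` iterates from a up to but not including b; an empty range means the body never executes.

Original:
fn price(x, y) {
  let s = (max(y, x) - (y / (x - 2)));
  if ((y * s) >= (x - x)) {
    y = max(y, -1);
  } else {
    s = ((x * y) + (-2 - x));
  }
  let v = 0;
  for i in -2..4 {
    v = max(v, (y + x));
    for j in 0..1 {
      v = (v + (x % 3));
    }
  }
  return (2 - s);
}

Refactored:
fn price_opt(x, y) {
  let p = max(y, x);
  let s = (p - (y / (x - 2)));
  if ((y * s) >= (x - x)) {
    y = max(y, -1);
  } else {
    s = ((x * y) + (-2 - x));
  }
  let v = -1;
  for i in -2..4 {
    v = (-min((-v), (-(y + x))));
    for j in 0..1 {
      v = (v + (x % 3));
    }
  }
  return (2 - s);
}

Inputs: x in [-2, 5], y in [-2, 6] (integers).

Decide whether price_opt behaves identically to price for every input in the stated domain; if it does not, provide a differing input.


Equivalent. The one real change (`0` became `-1`) has no effect anywhere in the declared ranges.
Sweeping the whole domain (72 inputs) finds no disagreement.
One worked example (x=-2, y=6) — price: s becomes 8; next ((y * s) >= (x - x)) evaluates to true; next y becomes 6; next v becomes 0; next at i=-2:; next v becomes 4; next at j=0:; next v becomes 5; next at i=-1:; next v becomes 5; next at j=0:; next v becomes 6; next at i=0:; next v becomes 6; next at j=0:; next v becomes 7; next at i=1:; next v becomes 7; next at j=0:; next v becomes 8; next at i=2:; next v becomes 8; next at j=0:; next v becomes 9; next at i=3:; next v becomes 9; next at j=0:; next v becomes 10; next final value -6; price_opt: p becomes 6; next s becomes 8; next ((y * s) >= (x - x)) evaluates to true; next y becomes 6; next v becomes -1; next at i=-2:; next v becomes 4; next at j=0:; next v becomes 5; next at i=-1:; next v becomes 5; next at j=0:; next v becomes 6; next at i=0:; next v becomes 6; next at j=0:; next v becomes 7; next at i=1:; next v becomes 7; next at j=0:; next v becomes 8; next at i=2:; next v becomes 8; next at j=0:; next v becomes 9; next at i=3:; next v becomes 9; next at j=0:; next v becomes 10; next final value -6; agreement on -6.
verdict: equivalent


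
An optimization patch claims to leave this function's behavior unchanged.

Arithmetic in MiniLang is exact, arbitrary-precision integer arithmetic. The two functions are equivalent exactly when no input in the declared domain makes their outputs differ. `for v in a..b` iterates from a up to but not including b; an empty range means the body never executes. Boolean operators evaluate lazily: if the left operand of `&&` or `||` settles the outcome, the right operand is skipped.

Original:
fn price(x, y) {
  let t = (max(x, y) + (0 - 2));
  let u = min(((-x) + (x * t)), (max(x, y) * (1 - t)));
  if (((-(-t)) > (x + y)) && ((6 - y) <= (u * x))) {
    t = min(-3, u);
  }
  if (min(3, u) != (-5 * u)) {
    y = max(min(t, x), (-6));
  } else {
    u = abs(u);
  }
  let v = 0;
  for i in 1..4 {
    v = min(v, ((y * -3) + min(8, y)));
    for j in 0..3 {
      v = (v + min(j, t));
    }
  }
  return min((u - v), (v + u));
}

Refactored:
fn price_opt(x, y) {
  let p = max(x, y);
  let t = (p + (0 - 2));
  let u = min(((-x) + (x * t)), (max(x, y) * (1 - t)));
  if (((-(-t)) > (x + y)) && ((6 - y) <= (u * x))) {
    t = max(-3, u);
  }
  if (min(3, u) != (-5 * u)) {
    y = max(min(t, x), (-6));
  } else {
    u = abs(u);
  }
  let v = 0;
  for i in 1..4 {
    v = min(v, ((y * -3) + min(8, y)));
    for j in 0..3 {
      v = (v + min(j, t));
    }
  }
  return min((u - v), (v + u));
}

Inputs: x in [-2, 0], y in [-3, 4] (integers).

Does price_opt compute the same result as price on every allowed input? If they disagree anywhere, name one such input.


Consider the input x=-2, y=-3.
price: t=-4, then u=-10, then (((-(-t)) > (x + y)) && ((6 - y) <= (u * x))) is true, then t=-10, then (min(3, u) != (-5 * u)) is true, then y=-6, then v=0, then (i=1), then v=0, then (j=0), then v=-10, then (j=1), then v=-20, then (j=2), then v=-30, then (i=2), then v=-30, then (j=0), then v=-40, then (j=1), then v=-50, then (j=2), then v=-60, then (i=3), then v=-60, then (j=0), then v=-70, then (j=1), then v=-80, then (j=2), then v=-90, then returns -100
price_opt: p=-2, then t=-4, then u=-10, then (((-(-t)) > (x + y)) && ((6 - y) <= (u * x))) is true, then t=-3, then (min(3, u) != (-5 * u)) is true, then y=-3, then v=0, then (i=1), then v=0, then (j=0), then v=-3, then (j=1), then v=-6, then (j=2), then v=-9, then (i=2), then v=-9, then (j=0), then v=-12, then (j=1), then v=-15, then (j=2), then v=-18, then (i=3), then v=-18, then (j=0), then v=-21, then (j=1), then v=-24, then (j=2), then v=-27, then returns -37
-100 and -37 differ, so these are not the same function on this domain.
verdict: not equivalent; witness: x=-2, y=-3
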